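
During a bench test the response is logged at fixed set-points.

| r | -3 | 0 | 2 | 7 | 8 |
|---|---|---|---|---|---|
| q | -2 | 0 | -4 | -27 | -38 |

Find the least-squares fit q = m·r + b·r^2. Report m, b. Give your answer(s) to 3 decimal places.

Forming AᵀA = [[126, 836]; [836, 6594]] and Aᵀq = [-495, -3789]ᵀ gives AᵀA·[m, b]ᵀ = Aᵀq.
det = 126·6594 − 836² = 131948.
m = ((-495)·6594 − 836·(-3789))/131948 = -48213/65974; b = (126·(-3789) − 836·(-495))/131948 = -31797/65974.

m = -0.731, b = -0.482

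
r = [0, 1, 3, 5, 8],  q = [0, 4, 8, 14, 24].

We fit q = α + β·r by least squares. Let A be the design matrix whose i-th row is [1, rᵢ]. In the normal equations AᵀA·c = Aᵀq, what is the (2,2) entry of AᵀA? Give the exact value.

99

Row 2 ↔ basis r, column 2 ↔ basis r, so (AᵀA)_{2,2} = Σᵢ (r)·(r) = (0)·(0) + (1)·(1) + (3)·(3) + (5)·(5) + (8)·(8) = 99.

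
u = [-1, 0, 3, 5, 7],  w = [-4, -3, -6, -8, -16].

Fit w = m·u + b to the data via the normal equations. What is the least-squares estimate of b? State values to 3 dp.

b = -3.500

The normal equations are: 84·m + 14·b = -166;  14·m + 5·b = -37.
Δ = 84·5 − 14² = 224.
m = ((-166)·5 − 14·(-37))/224 = -39/28; b = (84·(-37) − 14·(-166))/224 = -7/2.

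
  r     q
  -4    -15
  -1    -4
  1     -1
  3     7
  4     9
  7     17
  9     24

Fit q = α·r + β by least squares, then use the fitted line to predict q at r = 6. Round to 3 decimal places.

q̂ = 14.880

The normal equations are: 173·α + 19·β = 455;  19·α + 7·β = 37.
Δ = 173·7 − 19² = 850.
α = (455·7 − 19·37)/850 = 73/25; β = (173·37 − 19·455)/850 = -66/25.
At r = 6: q̂ = (73/25)·(6) + (-66/25)·(1) = 372/25.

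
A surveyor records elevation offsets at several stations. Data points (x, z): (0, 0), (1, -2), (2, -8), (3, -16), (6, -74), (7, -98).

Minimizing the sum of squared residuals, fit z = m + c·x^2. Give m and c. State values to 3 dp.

The normal system AᵀA·[m, c]ᵀ = Aᵀz is [[6, 99]; [99, 3795]]·[m, c]ᵀ = [-198, -7644]ᵀ.
Δ = 6·3795 − 99² = 12969.
m = ((-198)·3795 − 99·(-7644))/12969 = 54/131; c = (6·(-7644) − 99·(-198))/12969 = -2918/1441.

m = 0.412, c = -2.025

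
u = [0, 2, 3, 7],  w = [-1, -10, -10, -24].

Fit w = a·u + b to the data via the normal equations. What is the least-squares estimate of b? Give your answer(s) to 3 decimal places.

b = -1.673

XᵀX·[a, b]ᵀ = Xᵀw reads: 62·a + 12·b = -218;  12·a + 4·b = -45.
(Σu·u = 62, Σu = 12, Σ1 = 4, Σu·w = -218, Σw = -45.)
Δ = 62·4 − 12² = 104.
a = ((-218)·4 − 12·(-45))/104 = -83/26; b = (62·(-45) − 12·(-218))/104 = -87/52.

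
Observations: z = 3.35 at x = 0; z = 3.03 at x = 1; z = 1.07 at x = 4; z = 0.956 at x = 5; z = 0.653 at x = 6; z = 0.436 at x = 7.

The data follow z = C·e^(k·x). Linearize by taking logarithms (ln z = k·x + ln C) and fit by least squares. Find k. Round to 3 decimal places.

k = -0.293

Taking logs, ln z = k·x + ln C, so regress ln z on x.
Σx = 23.0000, Σ(x)² = 127.0000, Σln z = 1.0839, Σx·ln z = -7.2136.
Equations: 127.0000·k + 23.0000·ln C = -7.2136;  23.0000·k + 6·ln C = 1.0839.
Slope k = (n·Σx·ln z − Σx·Σln z)/(n·Σ(x)² − (Σx)²) = (6·-7.2136 − 23.0000·1.0839)/233.0000 = -0.29275; ln C = (Σln z − k·Σx)/n = 1.30287.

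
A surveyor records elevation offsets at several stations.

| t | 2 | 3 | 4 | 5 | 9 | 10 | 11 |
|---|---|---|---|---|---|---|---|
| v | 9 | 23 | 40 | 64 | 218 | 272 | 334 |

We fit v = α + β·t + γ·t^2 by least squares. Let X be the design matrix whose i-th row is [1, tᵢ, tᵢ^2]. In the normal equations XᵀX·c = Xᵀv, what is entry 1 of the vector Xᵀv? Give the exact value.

960

Entry 1 ↔ basis 1, so (Xᵀv)_{1} = Σᵢ vᵢ = (1)·(9) + (1)·(23) + (1)·(40) + (1)·(64) + (1)·(218) + (1)·(272) + (1)·(334) = 960.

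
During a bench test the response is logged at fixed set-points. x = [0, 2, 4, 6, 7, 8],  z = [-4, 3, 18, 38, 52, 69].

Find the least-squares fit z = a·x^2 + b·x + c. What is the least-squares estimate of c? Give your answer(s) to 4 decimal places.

c = -3.7883

Forming MᵀM = [[8065, 1143, 169]; [1143, 169, 27]; [169, 27, 6]] and Mᵀz = [8632, 1222, 176]ᵀ gives MᵀM·[a, b, c]ᵀ = Mᵀz.
Inverting the 3×3 Gram matrix, [a, b, c]ᵀ = [6043/6404, 9311/6404, -6065/1601]ᵀ.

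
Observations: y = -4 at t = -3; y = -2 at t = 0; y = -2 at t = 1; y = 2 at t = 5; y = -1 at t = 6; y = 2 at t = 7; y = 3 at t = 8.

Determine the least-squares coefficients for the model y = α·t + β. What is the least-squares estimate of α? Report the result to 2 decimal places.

α = 0.58

With design matrix X, XᵀX = [[184, 24]; [24, 7]] and Xᵀy = [52, -2]ᵀ.
Determinant 184·7 − 24² = 712.
α = (52·7 − 24·(-2))/712 = 103/178; β = (184·(-2) − 24·52)/712 = -202/89.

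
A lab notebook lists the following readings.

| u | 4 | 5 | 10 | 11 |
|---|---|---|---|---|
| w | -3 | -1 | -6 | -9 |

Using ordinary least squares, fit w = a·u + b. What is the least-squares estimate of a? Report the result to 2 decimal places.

The normal system MᵀM·[a, b]ᵀ = Mᵀw is [[262, 30]; [30, 4]]·[a, b]ᵀ = [-176, -19]ᵀ.
Eliminating b: 4·(row 1) − 30·(row 2) gives 148·a = 4·(-176) − 30·(-19) = -134, so a = -67/74.
Then b = ((-19) − 30·(-67/74))/4 = 151/74.

a = -0.91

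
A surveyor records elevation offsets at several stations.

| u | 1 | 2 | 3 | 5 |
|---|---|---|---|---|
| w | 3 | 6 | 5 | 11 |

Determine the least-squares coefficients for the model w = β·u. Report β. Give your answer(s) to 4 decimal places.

The normal system MᵀM·[β]ᵀ = Mᵀw is [[39]]·[β]ᵀ = [85]ᵀ.
Hence β = 85 / 39 ≈ 2.17949.

β = 2.1795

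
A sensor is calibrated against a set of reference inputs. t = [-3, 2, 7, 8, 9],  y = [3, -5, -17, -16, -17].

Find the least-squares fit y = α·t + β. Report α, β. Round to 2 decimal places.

α = -1.78, β = -2.23

Sums needed: Σt·t = 207, Σt = 23, Σ1 = 5.
For Aᵀy: Σt·y = -419, Σy = -52.
So AᵀA·[α, β]ᵀ = Aᵀy: [[207, 23]; [23, 5]]·[α, β]ᵀ = [-419, -52]ᵀ.
Δ = 207·5 − 23² = 506.
α = ((-419)·5 − 23·(-52))/506 = -899/506; β = (207·(-52) − 23·(-419))/506 = -49/22.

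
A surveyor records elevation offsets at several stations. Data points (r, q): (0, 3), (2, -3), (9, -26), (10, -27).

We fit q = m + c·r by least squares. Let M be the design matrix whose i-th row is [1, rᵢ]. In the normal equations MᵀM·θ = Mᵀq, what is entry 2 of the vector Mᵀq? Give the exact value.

-510

Entry 2 ↔ basis r, so (Mᵀq)_{2} = Σᵢ (r)·qᵢ = (0)·(3) + (2)·(-3) + (9)·(-26) + (10)·(-27) = -510.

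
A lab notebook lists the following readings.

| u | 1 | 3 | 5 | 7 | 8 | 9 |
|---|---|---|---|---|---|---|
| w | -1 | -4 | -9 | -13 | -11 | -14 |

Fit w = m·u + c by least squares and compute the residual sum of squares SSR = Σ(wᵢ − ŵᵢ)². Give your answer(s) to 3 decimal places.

Normal-equation sums: Σu·u = 229, Σu = 33, Σ1 = 6.
For Mᵀw: Σu·w = -363, Σw = -52.
Δ = 229·6 − 33² = 285.
m = ((-363)·6 − 33·(-52))/285 = -154/95; c = (229·(-52) − 33·(-363))/285 = 71/285.
Residuals: 106/285, 35/57, -326/285, -542/285, 98/57, 97/285; SSR = 2426/285.

SSR = 8.512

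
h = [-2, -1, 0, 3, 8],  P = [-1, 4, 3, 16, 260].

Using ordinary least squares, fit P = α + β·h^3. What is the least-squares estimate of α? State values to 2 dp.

Setting ∂/∂α … = 0 gives: 5·α + 530·β = 282;  530·α + 262938·β = 133556.
(Σ1 = 5, Σh^3 = 530, Σh^3·h^3 = 262938, ΣP = 282, Σh^3·P = 133556.)
Determinant 5·262938 − 530² = 1033790.
α = (282·262938 − 530·133556)/1033790 = 88522/27205; β = (5·133556 − 530·282)/1033790 = 2728/5441.

α = 3.25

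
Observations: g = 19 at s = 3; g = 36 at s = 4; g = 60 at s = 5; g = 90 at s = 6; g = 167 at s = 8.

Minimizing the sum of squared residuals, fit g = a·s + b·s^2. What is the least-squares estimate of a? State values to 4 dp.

a = -2.6748

With design matrix A, AᵀA = [[150, 944]; [944, 6354]] and Aᵀg = [2377, 16175]ᵀ.
Eliminating b: 6354·(row 1) − 944·(row 2) gives 61964·a = 6354·2377 − 944·16175 = -165742, so a = -82871/30982.
Then b = (16175 − 944·(-82871/30982))/6354 = 91181/30982.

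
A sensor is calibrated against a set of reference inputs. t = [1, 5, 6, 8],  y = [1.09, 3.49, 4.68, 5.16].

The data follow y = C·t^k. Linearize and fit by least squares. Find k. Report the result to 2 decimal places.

k = 0.76

Let Y = ln y. Fitting Y = k·ln t + ln C by least squares:
Sums: Σln t = 5.4806, Σ(ln t)² = 10.1248, Σln y = 4.5203, Σln t·ln y = 8.1891.
Normal system: [[10.1248, 5.4806]; [5.4806, 4]]·[k, ln C]ᵀ = [8.1891, 4.5203]ᵀ.
Δ = 10.1248·4 − (5.4806)² = 10.4617; k = (8.1891·4 − 5.4806·4.5203)/10.4617 = 0.76299, ln C = (10.1248·4.5203 − 5.4806·8.1891)/10.4617 = 0.08466.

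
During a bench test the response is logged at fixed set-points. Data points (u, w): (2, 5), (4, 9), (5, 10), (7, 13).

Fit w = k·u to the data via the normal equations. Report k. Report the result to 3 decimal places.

From the data, Σu·u = 94.
Moment sums: Σu·w = 187.
XᵀX·[k]ᵀ = Xᵀw becomes [[94]]·[k]ᵀ = [187]ᵀ.
k = 187/94 = 1.98936.

k = 1.989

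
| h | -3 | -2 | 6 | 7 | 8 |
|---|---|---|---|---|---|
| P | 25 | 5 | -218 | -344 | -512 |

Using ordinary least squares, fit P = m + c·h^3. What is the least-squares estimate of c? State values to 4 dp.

The normal equations are: 5·m + 1036·c = -1044;  1036·m + 427242·c = -427939.
(Σ1 = 5, Σh^3 = 1036, Σh^3·h^3 = 427242, ΣP = -1044, Σh^3·P = -427939.)
det = 5·427242 − 1036² = 1062914.
m = ((-1044)·427242 − 1036·(-427939))/1062914 = -1347922/531457; c = (5·(-427939) − 1036·(-1044))/1062914 = -1058111/1062914.

c = -0.9955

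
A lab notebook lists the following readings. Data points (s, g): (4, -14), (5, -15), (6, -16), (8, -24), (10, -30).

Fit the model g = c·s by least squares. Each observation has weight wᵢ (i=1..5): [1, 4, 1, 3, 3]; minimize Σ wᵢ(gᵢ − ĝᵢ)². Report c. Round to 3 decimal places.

Setting ∂/∂c … = 0 gives: 644·c = -1928.
(Σwᵢ·s·s = 644, Σwᵢ·s·g = -1928.)
Hence c = -1928 / 644 ≈ -2.99379.

c = -2.994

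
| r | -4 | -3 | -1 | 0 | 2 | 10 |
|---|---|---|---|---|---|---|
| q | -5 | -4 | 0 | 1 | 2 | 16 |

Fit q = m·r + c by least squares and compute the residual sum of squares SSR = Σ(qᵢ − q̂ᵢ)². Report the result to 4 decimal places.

SSR = 3.8115

Entries of XᵀX: Σr·r = 130, Σr = 4, Σ1 = 6.
Right-hand side: Σr·q = 196, Σq = 10.
XᵀX·[m, c]ᵀ = Xᵀq becomes [[130, 4]; [4, 6]]·[m, c]ᵀ = [196, 10]ᵀ.
Determinant 130·6 − 4² = 764.
m = (196·6 − 4·10)/764 = 284/191; c = (130·10 − 4·196)/764 = 129/191.
Residuals: 52/191, -41/191, 155/191, 62/191, -315/191, 87/191; SSR = 728/191.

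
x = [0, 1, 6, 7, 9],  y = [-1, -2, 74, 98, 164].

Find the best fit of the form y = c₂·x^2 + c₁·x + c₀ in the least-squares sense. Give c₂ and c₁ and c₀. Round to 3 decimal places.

The normal equations are: 10259·c₂ + 1289·c₁ + 167·c₀ = 20748;  1289·c₂ + 167·c₁ + 23·c₀ = 2604;  167·c₂ + 23·c₁ + 5·c₀ = 333.
(Σx^2·x^2 = 10259, Σx^2·x = 1289, Σx^2 = 167, Σx·x = 167, Σx = 23, Σ1 = 5, Σx^2·y = 20748, Σx·y = 2604, Σy = 333.)
Solving the 3×3 system (Gaussian elimination) gives c₂ = 8527/4238, c₁ = 1685/4238, c₀ = -5151/2119.

c₂ = 2.012, c₁ = 0.398, c₀ = -2.431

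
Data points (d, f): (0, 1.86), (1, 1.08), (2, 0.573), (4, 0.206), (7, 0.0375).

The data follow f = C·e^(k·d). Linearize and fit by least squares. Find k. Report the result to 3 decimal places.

Linearized form: ln f = k·d + ln C. From the 5 transformed points,
Sums: Σd = 14.0000, Σ(d)² = 70.0000, Σln f = -4.7226, Σd·ln f = -30.3402.
Normal system: [[70.0000, 14.0000]; [14.0000, 5]]·[k, ln C]ᵀ = [-30.3402, -4.7226]ᵀ.
Solving (det = 154.0000): k = -0.55574, ln C = 0.61155.

k = -0.556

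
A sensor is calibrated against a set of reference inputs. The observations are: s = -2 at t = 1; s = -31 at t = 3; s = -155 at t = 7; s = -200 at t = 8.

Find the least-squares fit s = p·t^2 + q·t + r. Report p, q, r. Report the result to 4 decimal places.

The normal system XᵀX·[p, q, r]ᵀ = Xᵀs is [[6579, 883, 123]; [883, 123, 19]; [123, 19, 4]]·[p, q, r]ᵀ = [-20676, -2780, -388]ᵀ.
Row-reducing yields p = -3235/1171, q = -3993/1171, r = 4856/1171.

p = -2.7626, q = -3.4099, r = 4.1469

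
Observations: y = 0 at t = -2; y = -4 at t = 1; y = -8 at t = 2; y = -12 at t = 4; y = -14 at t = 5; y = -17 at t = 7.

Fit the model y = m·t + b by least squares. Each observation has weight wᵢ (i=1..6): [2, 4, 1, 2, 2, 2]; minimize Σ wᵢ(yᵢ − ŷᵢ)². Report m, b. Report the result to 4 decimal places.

m = -2.0388, b = -3.1293

MᵀWM·[m, b]ᵀ = MᵀWy reads: 196·m + 34·b = -506;  34·m + 13·b = -110.
det = 196·13 − 34² = 1392.
m = ((-506)·13 − 34·(-110))/1392 = -473/232; b = (196·(-110) − 34·(-506))/1392 = -363/116.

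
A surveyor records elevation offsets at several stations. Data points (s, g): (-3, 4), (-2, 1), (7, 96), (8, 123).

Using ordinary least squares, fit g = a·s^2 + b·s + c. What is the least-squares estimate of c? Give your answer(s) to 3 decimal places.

Forming MᵀM = [[6594, 820, 126]; [820, 126, 10]; [126, 10, 4]] and Mᵀg = [12616, 1642, 224]ᵀ gives MᵀM·[a, b, c]ᵀ = Mᵀg.
Solving the 3×3 system (Gaussian elimination) gives a = 3/2, b = 649/202, c = 145/202.

c = 0.718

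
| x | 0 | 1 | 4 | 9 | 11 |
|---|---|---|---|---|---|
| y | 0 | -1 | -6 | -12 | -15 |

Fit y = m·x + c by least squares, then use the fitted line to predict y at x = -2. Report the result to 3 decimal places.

From the data, Σx·x = 219, Σx = 25, Σ1 = 5.
For Aᵀy: Σx·y = -298, Σy = -34.
Δ = 219·5 − 25² = 470.
m = ((-298)·5 − 25·(-34))/470 = -64/47; c = (219·(-34) − 25·(-298))/470 = 2/235.
At x = -2: ŷ = (-64/47)·(-2) + (2/235)·(1) = 642/235.

ŷ = 2.732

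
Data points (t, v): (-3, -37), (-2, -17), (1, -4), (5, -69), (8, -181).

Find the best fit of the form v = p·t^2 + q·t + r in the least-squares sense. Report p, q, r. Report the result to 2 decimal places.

XᵀX·[p, q, r]ᵀ = Xᵀv reads: 4819·p + 603·q + 103·r = -13714;  603·p + 103·q + 9·r = -1652;  103·p + 9·q + 5·r = -308.
(Σt^2·t^2 = 4819, Σt^2·t = 603, Σt^2 = 103, Σt·t = 103, Σt = 9, Σ1 = 5, Σt^2·v = -13714, Σt·v = -1652, Σv = -308.)
Solving the 3×3 system (Gaussian elimination) gives p = -226611/74659, q = 146164/74659, r = -193903/74659.

p = -3.04, q = 1.96, r = -2.60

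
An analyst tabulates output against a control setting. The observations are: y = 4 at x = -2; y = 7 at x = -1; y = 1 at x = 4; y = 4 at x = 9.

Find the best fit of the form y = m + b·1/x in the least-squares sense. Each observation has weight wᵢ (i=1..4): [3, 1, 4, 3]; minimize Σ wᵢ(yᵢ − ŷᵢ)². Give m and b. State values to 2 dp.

m = 2.80, b = -3.63

Setting ∂/∂m … = 0 gives: 11·m + (-7/6)·b = 35;  (-7/6)·m + (55/27)·b = -32/3.
det = 11·(55/27) − (-7/6)² = 2273/108.
m = (35·(55/27) − (-7/6)·(-32/3))/(2273/108) = 6356/2273; b = (11·(-32/3) − (-7/6)·35)/(2273/108) = -8262/2273.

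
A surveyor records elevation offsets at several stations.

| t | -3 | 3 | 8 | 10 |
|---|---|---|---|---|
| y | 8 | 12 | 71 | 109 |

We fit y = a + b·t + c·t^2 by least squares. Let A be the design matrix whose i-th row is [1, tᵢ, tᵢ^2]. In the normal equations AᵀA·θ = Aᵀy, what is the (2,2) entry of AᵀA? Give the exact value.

Row 2 ↔ basis t, column 2 ↔ basis t, so (AᵀA)_{2,2} = Σᵢ (t)·(t) = (-3)·(-3) + (3)·(3) + (8)·(8) + (10)·(10) = 182.

182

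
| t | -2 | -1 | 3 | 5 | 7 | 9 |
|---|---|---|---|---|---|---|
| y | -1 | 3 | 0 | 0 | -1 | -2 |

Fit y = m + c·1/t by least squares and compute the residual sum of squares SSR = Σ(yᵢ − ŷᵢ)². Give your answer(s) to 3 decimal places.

SSR = 8.234

Compute the Gram sums: Σ1 = 6, Σ1/t = -449/630, Σ1/t·1/t = 569101/396900.
Moment sums: Σy = -1, Σ1/t·y = -361/126.
So AᵀA·[m, c]ᵀ = Aᵀy: [[6, -449/630]; [-449/630, 569101/396900]]·[m, c]ᵀ = [-1, -361/126]ᵀ.
det = 6·(569101/396900) − (-449/630)² = 642601/79380.
m = ((-1)·(569101/396900) − (-449/630)·(-361/126))/(642601/79380) = -1379546/3213005; c = (6·(-361/126) − (-449/630)·(-1))/(642601/79380) = -1421154/642601.
Residuals: -5386344/3213005, 3912791/3213005, 3748136/3213005, 560140/642601, -818349/3213005, -4256934/3213005; SSR = 26456934/3213005.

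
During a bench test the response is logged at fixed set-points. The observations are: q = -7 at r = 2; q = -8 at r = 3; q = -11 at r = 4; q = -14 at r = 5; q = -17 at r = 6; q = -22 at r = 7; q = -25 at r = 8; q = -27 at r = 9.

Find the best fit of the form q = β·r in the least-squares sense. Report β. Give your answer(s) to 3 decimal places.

The normal system XᵀX·[β]ᵀ = Xᵀq is [[284]]·[β]ᵀ = [-851]ᵀ.
β = (-851)/284 = -2.99648.

β = -2.996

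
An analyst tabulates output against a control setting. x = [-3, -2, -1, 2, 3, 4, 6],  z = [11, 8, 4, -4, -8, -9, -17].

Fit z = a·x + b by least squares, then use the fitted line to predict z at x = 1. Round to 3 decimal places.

ẑ = -1.280

Entries of AᵀA: Σx·x = 79, Σx = 9, Σ1 = 7.
Right-hand side: Σx·z = -223, Σz = -15.
So AᵀA·[a, b]ᵀ = Aᵀz: [[79, 9]; [9, 7]]·[a, b]ᵀ = [-223, -15]ᵀ.
Determinant 79·7 − 9² = 472.
a = ((-223)·7 − 9·(-15))/472 = -713/236; b = (79·(-15) − 9·(-223))/472 = 411/236.
At x = 1: ẑ = (-713/236)·(1) + (411/236)·(1) = -151/118.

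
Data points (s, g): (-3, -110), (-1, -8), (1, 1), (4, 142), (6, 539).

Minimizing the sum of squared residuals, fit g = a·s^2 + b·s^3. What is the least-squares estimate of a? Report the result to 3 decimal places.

a = -3.185

The normal system MᵀM·[a, b]ᵀ = Mᵀg is [[1635, 8557]; [8557, 51483]]·[a, b]ᵀ = [20679, 128491]ᵀ.
Δ = 1635·51483 − 8557² = 10952456.
a = (20679·51483 − 8557·128491)/10952456 = -17440265/5476228; b = (1635·128491 − 8557·20679)/10952456 = 16566291/5476228.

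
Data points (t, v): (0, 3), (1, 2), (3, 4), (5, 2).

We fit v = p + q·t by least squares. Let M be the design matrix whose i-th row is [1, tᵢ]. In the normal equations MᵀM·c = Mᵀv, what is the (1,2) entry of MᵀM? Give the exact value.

9

Row 1 ↔ basis 1, column 2 ↔ basis t, so (MᵀM)_{1,2} = Σᵢ t = (1)·(0) + (1)·(1) + (1)·(3) + (1)·(5) = 9.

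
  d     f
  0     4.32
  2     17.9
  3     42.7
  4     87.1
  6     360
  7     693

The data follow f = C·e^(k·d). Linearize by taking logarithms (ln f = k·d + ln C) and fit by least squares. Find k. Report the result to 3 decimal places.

With ln fᵢ as the transformed response and dᵢ as the regressor:
AᵀA = [[114.0000, 22.0000]; [22.0000, 6]], rhs = [116.0043, 24.9964]ᵀ  (here Σd = 22.0000, Σ(d)² = 114.0000, Σln f = 24.9964, Σd·ln f = 116.0043).
Solving (det = 200.0000): k = 0.73052, ln C = 1.48751.

k = 0.731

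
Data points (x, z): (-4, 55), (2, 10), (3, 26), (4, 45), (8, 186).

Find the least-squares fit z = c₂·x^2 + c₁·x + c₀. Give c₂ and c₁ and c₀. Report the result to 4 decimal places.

c₂ = 3.0423, c₁ = -1.2387, c₀ = 1.2984

With design matrix A, AᵀA = [[4705, 547, 109]; [547, 109, 13]; [109, 13, 5]] and Aᵀz = [13778, 1546, 322]ᵀ.
Row-reducing yields c₂ = 401740/132051, c₁ = -163576/132051, c₀ = 57150/44017.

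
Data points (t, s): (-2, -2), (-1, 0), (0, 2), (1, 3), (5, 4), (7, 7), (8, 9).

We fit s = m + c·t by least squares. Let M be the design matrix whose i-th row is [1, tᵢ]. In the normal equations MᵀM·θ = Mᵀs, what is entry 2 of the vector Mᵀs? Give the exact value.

148

Entry 2 ↔ basis t, so (Mᵀs)_{2} = Σᵢ (t)·sᵢ = (-2)·(-2) + (-1)·(0) + (0)·(2) + (1)·(3) + (5)·(4) + (7)·(7) + (8)·(9) = 148.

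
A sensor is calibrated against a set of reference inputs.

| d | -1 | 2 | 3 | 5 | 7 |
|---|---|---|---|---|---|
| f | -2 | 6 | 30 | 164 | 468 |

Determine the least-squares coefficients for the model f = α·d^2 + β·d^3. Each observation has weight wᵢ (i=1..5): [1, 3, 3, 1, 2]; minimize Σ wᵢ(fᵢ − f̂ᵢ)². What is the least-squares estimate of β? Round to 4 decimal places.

β = 1.5452

Compute the Gram sums: Σwᵢ·d^2·d^2 = 5719, Σwᵢ·d^2·d^3 = 37563, Σwᵢ·d^3·d^3 = 253303.
And Σwᵢ·d^2·f = 50844, Σwᵢ·d^3·f = 344124.
MᵀWM·[α, β]ᵀ = MᵀWf becomes [[5719, 37563]; [37563, 253303]]·[α, β]ᵀ = [50844, 344124]ᵀ.
Δ = 5719·253303 − 37563² = 37660888.
α = (50844·253303 − 37563·344124)/37660888 = -311790/247769; β = (5719·344124 − 37563·50844)/37660888 = 382842/247769.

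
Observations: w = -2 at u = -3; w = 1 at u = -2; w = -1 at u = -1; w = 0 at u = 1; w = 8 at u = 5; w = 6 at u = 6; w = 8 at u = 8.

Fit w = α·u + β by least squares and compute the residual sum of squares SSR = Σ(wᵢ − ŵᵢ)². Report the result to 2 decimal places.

Setting ∂/∂α … = 0 gives: 140·α + 14·β = 145;  14·α + 7·β = 20.
Δ = 140·7 − 14² = 784.
α = (145·7 − 14·20)/784 = 15/16; β = (140·20 − 14·145)/784 = 55/56.
Residuals: -19/112, 53/28, -117/112, -215/112, 261/112, -17/28, -27/56; SSR = 1615/112.

SSR = 14.42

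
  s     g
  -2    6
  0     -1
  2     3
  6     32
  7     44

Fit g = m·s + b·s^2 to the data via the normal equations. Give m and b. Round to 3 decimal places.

m = -0.792, b = 1.015

The normal system XᵀX·[m, b]ᵀ = Xᵀg is [[93, 559]; [559, 3729]]·[m, b]ᵀ = [494, 3344]ᵀ.
Δ = 93·3729 − 559² = 34316.
m = (494·3729 − 559·3344)/34316 = -13585/17158; b = (93·3344 − 559·494)/34316 = 17423/17158.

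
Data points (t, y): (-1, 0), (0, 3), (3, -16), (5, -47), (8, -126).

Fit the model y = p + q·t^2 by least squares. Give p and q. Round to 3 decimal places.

p = 2.502, q = -2.005

Setting ∂/∂p … = 0 gives: 5·p + 99·q = -186;  99·p + 4803·q = -9383.
(Σ1 = 5, Σt^2 = 99, Σt^2·t^2 = 4803, Σy = -186, Σt^2·y = -9383.)
Eliminating q: 4803·(row 1) − 99·(row 2) gives 14214·p = 4803·(-186) − 99·(-9383) = 35559, so p = 11853/4738.
Then q = ((-9383) − 99·(11853/4738))/4803 = -28501/14214.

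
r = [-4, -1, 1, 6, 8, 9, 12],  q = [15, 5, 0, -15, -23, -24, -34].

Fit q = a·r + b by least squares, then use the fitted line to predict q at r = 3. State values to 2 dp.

The normal equations are: 343·a + 31·b = -963;  31·a + 7·b = -76.
Eliminating b: 7·(row 1) − 31·(row 2) gives 1440·a = 7·(-963) − 31·(-76) = -4385, so a = -877/288.
Then b = ((-76) − 31·(-877/288))/7 = 757/288.
At r = 3: q̂ = (-877/288)·(3) + (757/288)·(1) = -937/144.

q̂ = -6.51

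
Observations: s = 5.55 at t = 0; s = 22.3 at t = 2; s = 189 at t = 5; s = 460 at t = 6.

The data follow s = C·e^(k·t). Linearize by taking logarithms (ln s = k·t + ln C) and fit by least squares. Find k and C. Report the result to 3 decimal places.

Linearized form: ln s = k·t + ln C. From the 4 transformed points,
Σt = 13.0000, Σ(t)² = 65.0000, Σln s = 16.1914, Σt·ln s = 69.2053.
Equations: 65.0000·k + 13.0000·ln C = 69.2053;  13.0000·k + 4·ln C = 16.1914.
Δ = 65.0000·4 − (13.0000)² = 91.0000; k = (69.2053·4 − 13.0000·16.1914)/91.0000 = 0.72894, ln C = (65.0000·16.1914 − 13.0000·69.2053)/91.0000 = 1.67879, so C = exp(1.67879) = 5.35906.

k = 0.729, C = 5.359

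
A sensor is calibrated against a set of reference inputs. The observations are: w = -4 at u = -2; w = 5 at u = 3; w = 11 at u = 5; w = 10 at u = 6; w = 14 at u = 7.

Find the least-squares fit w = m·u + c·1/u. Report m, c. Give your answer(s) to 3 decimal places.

The normal equations are: 123·m + 5·c = 236;  5·m + (9907/22050)·c = 143/15.
Eliminating c: (9907/22050)·(row 1) − 5·(row 2) gives (222437/7350)·m = (9907/22050)·236 − 5·(143/15) = 643501/11025, so m = 1287002/667311.
Then c = ((143/15) − 5·(1287002/667311))/(9907/22050) = -54390/222437.

m = 1.929, c = -0.245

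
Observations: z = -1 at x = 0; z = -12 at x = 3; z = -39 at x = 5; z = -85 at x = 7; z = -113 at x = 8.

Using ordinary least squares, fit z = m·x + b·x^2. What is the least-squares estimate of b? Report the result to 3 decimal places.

b = -2.064

Setting ∂/∂m … = 0 gives: 147·m + 1007·b = -1730;  1007·m + 7203·b = -12480.
(Σx·x = 147, Σx·x^2 = 1007, Σx^2·x^2 = 7203, Σx·z = -1730, Σx^2·z = -12480.)
det = 147·7203 − 1007² = 44792.
m = ((-1730)·7203 − 1007·(-12480))/44792 = 53085/22396; b = (147·(-12480) − 1007·(-1730))/44792 = -46225/22396.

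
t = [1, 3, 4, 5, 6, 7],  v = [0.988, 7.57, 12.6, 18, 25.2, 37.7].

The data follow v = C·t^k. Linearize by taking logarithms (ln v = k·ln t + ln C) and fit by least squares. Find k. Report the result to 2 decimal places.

k = 1.84

Linearized form: ln v = k·ln t + ln C. From the 6 transformed points,
Σln t = 7.8320, Σ(ln t)² = 12.7160, Σln v = 14.2927, Σln t·ln v = 23.2328.
Equations: 12.7160·k + 7.8320·ln C = 23.2328;  7.8320·k + 6·ln C = 14.2927.
Slope k = (n·Σln t·ln v − Σln t·Σln v)/(n·Σ(ln t)² − (Σln t)²) = (6·23.2328 − 7.8320·14.2927)/14.9557 = 1.83586; ln C = (Σln v − k·Σln t)/n = -0.01430.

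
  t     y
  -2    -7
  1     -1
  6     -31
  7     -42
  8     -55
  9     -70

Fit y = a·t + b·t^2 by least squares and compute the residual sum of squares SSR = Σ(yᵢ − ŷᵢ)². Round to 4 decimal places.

SSR = 5.2349

XᵀX·[a, b]ᵀ = Xᵀy reads: 235·a + 1793·b = -1537;  1793·a + 14371·b = -12393.
Determinant 235·14371 − 1793² = 162336.
a = ((-1537)·14371 − 1793·(-12393))/162336 = 66211/81168; b = (235·(-12393) − 1793·(-1537))/162336 = -78257/81168.
Residuals: -61363/40584, -1819/2136, -16037/13528, -9485/20292, 605/3382, 10193/13528; SSR = 212453/40584.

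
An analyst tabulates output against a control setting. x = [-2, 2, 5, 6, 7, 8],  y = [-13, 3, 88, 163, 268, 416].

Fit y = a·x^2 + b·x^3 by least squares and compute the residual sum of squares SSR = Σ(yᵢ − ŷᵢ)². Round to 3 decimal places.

SSR = 4.072

Normal-equation sums: Σx^2·x^2 = 8450, Σx^2·x^3 = 60476, Σx^3·x^3 = 442202.
For Mᵀy: Σx^2·y = 47784, Σx^3·y = 351252.
So MᵀM·[a, b]ᵀ = Mᵀy: [[8450, 60476]; [60476, 442202]]·[a, b]ᵀ = [47784, 351252]ᵀ.
det = 8450·442202 − 60476² = 79260324.
a = (47784·442202 − 60476·351252)/79260324 = -849512/600457; b = (8450·351252 − 60476·47784)/79260324 = 45626/46189.
Residuals: 337211/600457, 454315/600457, -64234/600457, 339115/600457, -52810/35321, 472224/600457; SSR = 222289/54587.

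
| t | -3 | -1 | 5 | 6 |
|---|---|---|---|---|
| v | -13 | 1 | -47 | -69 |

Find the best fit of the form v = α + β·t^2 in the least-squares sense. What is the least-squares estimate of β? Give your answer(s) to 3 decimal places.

β = -2.024

From the data, Σ1 = 4, Σt^2 = 71, Σt^2·t^2 = 2003.
Moment sums: Σv = -128, Σt^2·v = -3775.
AᵀA·[α, β]ᵀ = Aᵀv becomes [[4, 71]; [71, 2003]]·[α, β]ᵀ = [-128, -3775]ᵀ.
Determinant 4·2003 − 71² = 2971.
α = ((-128)·2003 − 71·(-3775))/2971 = 11641/2971; β = (4·(-3775) − 71·(-128))/2971 = -6012/2971.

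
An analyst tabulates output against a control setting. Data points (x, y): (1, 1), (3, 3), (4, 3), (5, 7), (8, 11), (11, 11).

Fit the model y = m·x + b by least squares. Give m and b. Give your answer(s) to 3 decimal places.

The normal system MᵀM·[m, b]ᵀ = Mᵀy is [[236, 32]; [32, 6]]·[m, b]ᵀ = [266, 36]ᵀ.
det = 236·6 − 32² = 392.
m = (266·6 − 32·36)/392 = 111/98; b = (236·36 − 32·266)/392 = -2/49.

m = 1.133, b = -0.041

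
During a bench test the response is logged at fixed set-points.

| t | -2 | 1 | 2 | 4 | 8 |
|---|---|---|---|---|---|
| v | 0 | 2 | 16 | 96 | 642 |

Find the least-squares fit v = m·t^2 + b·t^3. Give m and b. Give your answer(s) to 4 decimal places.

Normal-equation sums: Σt^2·t^2 = 4385, Σt^2·t^3 = 33793, Σt^3·t^3 = 266369.
Moment sums: Σt^2·v = 42690, Σt^3·v = 334978.
So AᵀA·[m, b]ᵀ = Aᵀv: [[4385, 33793]; [33793, 266369]]·[m, b]ᵀ = [42690, 334978]ᵀ.
det = 4385·266369 − 33793² = 26061216.
m = (42690·266369 − 33793·334978)/26061216 = 1605658/814413; b = (4385·334978 − 33793·42690)/26061216 = 820480/814413.

m = 1.9716, b = 1.0074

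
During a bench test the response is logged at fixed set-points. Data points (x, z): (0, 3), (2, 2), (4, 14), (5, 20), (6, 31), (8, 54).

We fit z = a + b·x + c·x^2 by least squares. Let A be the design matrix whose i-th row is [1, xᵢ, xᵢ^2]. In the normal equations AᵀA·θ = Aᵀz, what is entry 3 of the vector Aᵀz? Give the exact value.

Entry 3 ↔ basis x^2, so (Aᵀz)_{3} = Σᵢ (x^2)·zᵢ = (0)·(3) + (4)·(2) + (16)·(14) + (25)·(20) + (36)·(31) + (64)·(54) = 5304.

5304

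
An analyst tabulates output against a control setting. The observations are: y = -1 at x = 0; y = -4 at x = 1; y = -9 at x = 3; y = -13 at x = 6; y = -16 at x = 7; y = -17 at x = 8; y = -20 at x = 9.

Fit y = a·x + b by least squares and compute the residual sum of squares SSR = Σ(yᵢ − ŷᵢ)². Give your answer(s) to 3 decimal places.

Setting ∂/∂a … = 0 gives: 240·a + 34·b = -537;  34·a + 7·b = -80.
(Σx·x = 240, Σx = 34, Σ1 = 7, Σx·y = -537, Σy = -80.)
Δ = 240·7 − 34² = 524.
a = ((-537)·7 − 34·(-80))/524 = -1039/524; b = (240·(-80) − 34·(-537))/524 = -471/262.
Residuals: 209/262, -115/524, -657/524, 91/131, -169/524, 173/262, -187/524; SSR = 1785/524.

SSR = 3.406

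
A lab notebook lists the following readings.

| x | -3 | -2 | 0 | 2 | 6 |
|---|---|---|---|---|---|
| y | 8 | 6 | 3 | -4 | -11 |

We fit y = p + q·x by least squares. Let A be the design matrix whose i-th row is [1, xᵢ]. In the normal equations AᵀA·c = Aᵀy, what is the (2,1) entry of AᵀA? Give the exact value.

3

Row 2 ↔ basis x, column 1 ↔ basis 1, so (AᵀA)_{2,1} = Σᵢ x = (-3)·(1) + (-2)·(1) + (0)·(1) + (2)·(1) + (6)·(1) = 3.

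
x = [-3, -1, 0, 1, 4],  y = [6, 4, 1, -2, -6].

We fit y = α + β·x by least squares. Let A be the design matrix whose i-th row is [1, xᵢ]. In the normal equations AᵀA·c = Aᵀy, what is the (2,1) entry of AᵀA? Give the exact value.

Row 2 ↔ basis x, column 1 ↔ basis 1, so (AᵀA)_{2,1} = Σᵢ x = (-3)·(1) + (-1)·(1) + (0)·(1) + (1)·(1) + (4)·(1) = 1.

1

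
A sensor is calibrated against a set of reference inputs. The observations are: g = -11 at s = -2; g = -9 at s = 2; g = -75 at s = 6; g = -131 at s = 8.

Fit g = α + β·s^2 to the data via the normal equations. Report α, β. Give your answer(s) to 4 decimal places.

Forming AᵀA = [[4, 108]; [108, 5424]] and Aᵀg = [-226, -11164]ᵀ gives AᵀA·[α, β]ᵀ = Aᵀg.
Eliminating β: 5424·(row 1) − 108·(row 2) gives 10032·α = 5424·(-226) − 108·(-11164) = -20112, so α = -419/209.
Then β = ((-11164) − 108·(-419/209))/5424 = -2531/1254.

α = -2.0048, β = -2.0183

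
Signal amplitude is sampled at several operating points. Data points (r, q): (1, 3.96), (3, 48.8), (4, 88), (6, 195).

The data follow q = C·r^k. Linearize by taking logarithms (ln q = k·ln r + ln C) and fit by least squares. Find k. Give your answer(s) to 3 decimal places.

k = 2.192

Linearized form: ln q = k·ln r + ln C. From the 4 transformed points,
XᵀX = [[6.3392, 4.2767]; [4.2767, 4]], rhs = [19.9260, 15.0143]ᵀ  (here Σln r = 4.2767, Σ(ln r)² = 6.3392, Σln q = 15.0143, Σln r·ln q = 19.9260).
Slope k = (n·Σln r·ln q − Σln r·Σln q)/(n·Σ(ln r)² − (Σln r)²) = (4·19.9260 − 4.2767·15.0143)/7.0668 = 2.19232; ln C = (Σln q − k·Σln r)/n = 1.40962.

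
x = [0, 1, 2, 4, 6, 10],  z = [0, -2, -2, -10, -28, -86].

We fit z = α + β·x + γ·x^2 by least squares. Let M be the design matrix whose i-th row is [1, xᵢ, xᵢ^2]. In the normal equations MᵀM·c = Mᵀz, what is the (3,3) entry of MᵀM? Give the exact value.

11569

Row 3 ↔ basis x^2, column 3 ↔ basis x^2, so (MᵀM)_{3,3} = Σᵢ (x^2)·(x^2) = (0)·(0) + (1)·(1) + (4)·(4) + (16)·(16) + (36)·(36) + (100)·(100) = 11569.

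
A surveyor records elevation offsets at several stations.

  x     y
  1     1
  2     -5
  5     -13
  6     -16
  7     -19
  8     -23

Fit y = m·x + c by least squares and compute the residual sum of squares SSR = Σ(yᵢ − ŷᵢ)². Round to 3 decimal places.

Sums needed: Σx·x = 179, Σx = 29, Σ1 = 6.
Right-hand side: Σx·y = -487, Σy = -75.
Normal equations: [[179, 29]; [29, 6]]·[m, c]ᵀ = [-487, -75]ᵀ.
Eliminating c: 6·(row 1) − 29·(row 2) gives 233·m = 6·(-487) − 29·(-75) = -747, so m = -747/233.
Then c = ((-75) − 29·(-747/233))/6 = 698/233.
Residuals: 282/233, -369/233, 8/233, 56/233, 104/233, -81/233; SSR = 1014/233.

SSR = 4.352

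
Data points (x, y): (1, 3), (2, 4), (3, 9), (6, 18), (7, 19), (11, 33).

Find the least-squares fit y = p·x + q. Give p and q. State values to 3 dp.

From the data, Σx·x = 220, Σx = 30, Σ1 = 6.
For Mᵀy: Σx·y = 642, Σy = 86.
Normal equations: [[220, 30]; [30, 6]]·[p, q]ᵀ = [642, 86]ᵀ.
Eliminating q: 6·(row 1) − 30·(row 2) gives 420·p = 6·642 − 30·86 = 1272, so p = 106/35.
Then q = (86 − 30·(106/35))/6 = -17/21.

p = 3.029, q = -0.810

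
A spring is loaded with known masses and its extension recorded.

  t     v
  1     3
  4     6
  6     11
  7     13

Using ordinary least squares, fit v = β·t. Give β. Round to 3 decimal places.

β = 1.804

The normal equations are: 102·β = 184.
(Σt·t = 102, Σt·v = 184.)
β = 184/102 = 1.80392.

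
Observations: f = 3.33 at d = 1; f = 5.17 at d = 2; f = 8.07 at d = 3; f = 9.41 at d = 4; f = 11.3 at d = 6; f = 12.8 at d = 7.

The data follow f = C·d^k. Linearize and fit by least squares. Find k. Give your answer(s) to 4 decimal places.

k = 0.6990

With ln fᵢ as the transformed response and ln dᵢ as the regressor:
Σln d = 6.9157, Σ(ln d)² = 10.6062, Σln f = 12.1500, Σln d·ln f = 15.8462.
Equations: 10.6062·k + 6.9157·ln C = 15.8462;  6.9157·k + 6·ln C = 12.1500.
Solving (det = 15.8099): k = 0.69901, ln C = 1.21931.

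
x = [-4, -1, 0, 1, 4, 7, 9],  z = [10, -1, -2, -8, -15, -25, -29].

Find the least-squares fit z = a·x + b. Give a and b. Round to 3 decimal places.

a = -3.006, b = -3.130

With design matrix A, AᵀA = [[164, 16]; [16, 7]] and Aᵀz = [-543, -70]ᵀ.
Eliminating b: 7·(row 1) − 16·(row 2) gives 892·a = 7·(-543) − 16·(-70) = -2681, so a = -2681/892.
Then b = ((-70) − 16·(-2681/892))/7 = -698/223.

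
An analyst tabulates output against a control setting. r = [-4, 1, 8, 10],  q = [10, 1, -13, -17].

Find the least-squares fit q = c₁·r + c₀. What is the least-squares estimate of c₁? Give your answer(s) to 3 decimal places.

c₁ = -1.938

Setting ∂/∂c₁ … = 0 gives: 181·c₁ + 15·c₀ = -313;  15·c₁ + 4·c₀ = -19.
(Σr·r = 181, Σr = 15, Σ1 = 4, Σr·q = -313, Σq = -19.)
Eliminating c₀: 4·(row 1) − 15·(row 2) gives 499·c₁ = 4·(-313) − 15·(-19) = -967, so c₁ = -967/499.
Then c₀ = ((-19) − 15·(-967/499))/4 = 1256/499.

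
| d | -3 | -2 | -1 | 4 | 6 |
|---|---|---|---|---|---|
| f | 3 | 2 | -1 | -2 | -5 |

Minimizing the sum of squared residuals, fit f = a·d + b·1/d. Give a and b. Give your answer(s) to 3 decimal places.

a = -0.860, b = 1.356

Forming MᵀM = [[66, 5]; [5, 209/144]] and Mᵀf = [-50, -7/3]ᵀ gives MᵀM·[a, b]ᵀ = Mᵀf.
Δ = 66·(209/144) − 5² = 1699/24.
a = ((-50)·(209/144) − 5·(-7/3))/(1699/24) = -4385/5097; b = (66·(-7/3) − 5·(-50))/(1699/24) = 2304/1699.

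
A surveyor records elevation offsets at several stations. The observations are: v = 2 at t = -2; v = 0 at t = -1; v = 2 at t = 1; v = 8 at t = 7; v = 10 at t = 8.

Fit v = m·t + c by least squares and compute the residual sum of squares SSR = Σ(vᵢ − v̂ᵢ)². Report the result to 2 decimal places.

SSR = 5.97

With design matrix M, MᵀM = [[119, 13]; [13, 5]] and Mᵀv = [134, 22]ᵀ.
Eliminating c: 5·(row 1) − 13·(row 2) gives 426·m = 5·134 − 13·22 = 384, so m = 64/71.
Then c = (22 − 13·(64/71))/5 = 146/71.
Residuals: 124/71, -82/71, -68/71, -26/71, 52/71; SSR = 424/71.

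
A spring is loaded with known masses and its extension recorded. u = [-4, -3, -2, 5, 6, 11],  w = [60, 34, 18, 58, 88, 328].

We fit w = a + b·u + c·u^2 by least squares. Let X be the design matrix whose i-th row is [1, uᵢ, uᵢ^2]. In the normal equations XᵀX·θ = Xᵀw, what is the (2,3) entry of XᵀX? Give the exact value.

1573

Row 2 ↔ basis u, column 3 ↔ basis u^2, so (XᵀX)_{2,3} = Σᵢ (u)·(u^2) = (-4)·(16) + (-3)·(9) + (-2)·(4) + (5)·(25) + (6)·(36) + (11)·(121) = 1573.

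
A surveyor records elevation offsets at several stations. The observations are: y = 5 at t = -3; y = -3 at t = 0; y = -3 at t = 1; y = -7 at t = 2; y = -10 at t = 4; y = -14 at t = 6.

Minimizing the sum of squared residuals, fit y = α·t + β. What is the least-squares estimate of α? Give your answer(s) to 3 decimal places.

α = -2.081

Setting ∂/∂α … = 0 gives: 66·α + 10·β = -156;  10·α + 6·β = -32.
Eliminating β: 6·(row 1) − 10·(row 2) gives 296·α = 6·(-156) − 10·(-32) = -616, so α = -77/37.
Then β = ((-32) − 10·(-77/37))/6 = -69/37.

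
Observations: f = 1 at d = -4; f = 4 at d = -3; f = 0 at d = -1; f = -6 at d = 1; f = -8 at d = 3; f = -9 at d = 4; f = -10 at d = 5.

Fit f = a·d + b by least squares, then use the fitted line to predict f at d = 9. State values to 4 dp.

f̂ = -16.6381

Normal-equation sums: Σd·d = 77, Σd = 5, Σ1 = 7.
And Σd·f = -132, Σf = -28.
So XᵀX·[a, b]ᵀ = Xᵀf: [[77, 5]; [5, 7]]·[a, b]ᵀ = [-132, -28]ᵀ.
Δ = 77·7 − 5² = 514.
a = ((-132)·7 − 5·(-28))/514 = -392/257; b = (77·(-28) − 5·(-132))/514 = -748/257.
At d = 9: f̂ = (-392/257)·(9) + (-748/257)·(1) = -4276/257.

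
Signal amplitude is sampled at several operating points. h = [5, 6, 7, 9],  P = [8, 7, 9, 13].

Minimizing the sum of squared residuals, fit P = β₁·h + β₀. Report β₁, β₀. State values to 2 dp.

β₁ = 1.40, β₀ = -0.20

Compute the Gram sums: Σh·h = 191, Σh = 27, Σ1 = 4.
Moment sums: Σh·P = 262, ΣP = 37.
AᵀA·[β₁, β₀]ᵀ = AᵀP becomes [[191, 27]; [27, 4]]·[β₁, β₀]ᵀ = [262, 37]ᵀ.
Determinant 191·4 − 27² = 35.
β₁ = (262·4 − 27·37)/35 = 7/5; β₀ = (191·37 − 27·262)/35 = -1/5.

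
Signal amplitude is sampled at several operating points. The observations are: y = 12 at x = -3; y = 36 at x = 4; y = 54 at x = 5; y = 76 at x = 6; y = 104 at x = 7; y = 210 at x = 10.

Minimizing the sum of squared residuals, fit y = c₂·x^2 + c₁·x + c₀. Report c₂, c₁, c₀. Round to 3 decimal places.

Normal-equation sums: Σx^2·x^2 = 14659, Σx^2·x = 1721, Σx^2 = 235, Σx·x = 235, Σx = 29, Σ1 = 6.
Right-hand side: Σx^2·y = 30866, Σx·y = 3662, Σy = 492.
MᵀM·[c₂, c₁, c₀]ᵀ = Mᵀy becomes [[14659, 1721, 235]; [1721, 235, 29]; [235, 29, 6]]·[c₂, c₁, c₀]ᵀ = [30866, 3662, 492]ᵀ.
Inverting the 3×3 Gram matrix, [c₂, c₁, c₀]ᵀ = [26125/13116, 16381/13116, -2241/1093]ᵀ.

c₂ = 1.992, c₁ = 1.249, c₀ = -2.050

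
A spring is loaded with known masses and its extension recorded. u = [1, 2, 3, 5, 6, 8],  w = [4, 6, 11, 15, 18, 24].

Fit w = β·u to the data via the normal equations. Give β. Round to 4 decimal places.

Sums needed: Σu·u = 139.
For Aᵀw: Σu·w = 424.
β = 424/139 = 3.05036.

β = 3.0504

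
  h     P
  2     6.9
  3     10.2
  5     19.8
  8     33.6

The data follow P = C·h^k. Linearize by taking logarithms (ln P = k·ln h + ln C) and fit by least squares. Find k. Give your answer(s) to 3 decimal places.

k = 1.162

Linearized form: ln P = k·ln h + ln C. From the 4 transformed points,
Σln h = 5.4806, Σ(ln h)² = 8.6018, Σln P = 10.7541, Σln h·ln P = 16.0038.
Equations: 8.6018·k + 5.4806·ln C = 16.0038;  5.4806·k + 4·ln C = 10.7541.
Solving (det = 4.3697): k = 1.16155, ln C = 1.09702.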